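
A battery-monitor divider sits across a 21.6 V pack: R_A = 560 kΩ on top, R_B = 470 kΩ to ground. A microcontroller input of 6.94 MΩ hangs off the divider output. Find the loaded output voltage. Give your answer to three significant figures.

The load sits in parallel with R_B: R_B‖R_L = (470 × 6940) / (470 + 6940) = 440.2 kΩ.
V_out = 21.6 × 440.2 / (560 + 440.2) = 21.6 × 440.2/1000 = 9.51 V.

V_out ≈ 9.51 V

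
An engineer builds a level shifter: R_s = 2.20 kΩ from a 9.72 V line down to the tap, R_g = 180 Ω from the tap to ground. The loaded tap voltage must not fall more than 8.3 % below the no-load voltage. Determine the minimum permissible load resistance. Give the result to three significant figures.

Output resistance R_th = R_s‖R_g = (2200 × 180)/2380 = 166.4 Ω.
The fractional drop is R_th/(R_th + R_L); requiring this ≤ 0.0830 gives R_L ≥ R_th(1/0.0830 − 1) = 166.4 × 11.05 = 1.84 kΩ.

R_L(min) ≈ 1.84 kΩ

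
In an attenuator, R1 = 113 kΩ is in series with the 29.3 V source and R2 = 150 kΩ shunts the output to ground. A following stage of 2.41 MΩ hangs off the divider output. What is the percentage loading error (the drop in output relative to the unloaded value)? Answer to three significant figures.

The divider's output (Thévenin) resistance is R1‖R2 = 64.45 kΩ.
Fractional drop under load = R_th/(R_th + R_L) = 64.45 / (64.45 + 2410) = 0.02605.
So the output falls by 2.60 %.

2.60 %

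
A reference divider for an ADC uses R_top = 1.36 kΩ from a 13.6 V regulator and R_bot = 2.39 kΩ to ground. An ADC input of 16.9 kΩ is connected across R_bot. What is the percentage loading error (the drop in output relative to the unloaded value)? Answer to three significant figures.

The divider's output (Thévenin) resistance is R_top‖R_bot = 0.8668 kΩ.
Fractional drop under load = R_th/(R_th + R_L) = 0.8668 / (0.8668 + 16.9) = 0.04879.
So the output falls by 4.88 %.

4.88 %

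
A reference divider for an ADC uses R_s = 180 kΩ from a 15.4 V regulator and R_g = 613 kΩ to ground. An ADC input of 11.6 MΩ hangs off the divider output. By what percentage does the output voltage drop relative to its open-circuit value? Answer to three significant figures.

The divider's output (Thévenin) resistance is R_s‖R_g = 139.1 kΩ.
Fractional drop under load = R_th/(R_th + R_L) = 139.1 / (139.1 + 11600) = 0.01185.
So the output falls by 1.19 %.

1.19 %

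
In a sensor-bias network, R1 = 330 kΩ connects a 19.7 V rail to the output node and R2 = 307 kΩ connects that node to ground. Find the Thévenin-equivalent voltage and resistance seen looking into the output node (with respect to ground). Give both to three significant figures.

V_th = 9.49 V, R_th = 159 kΩ

V_th is the open-circuit tap voltage: 19.7 × 307/(330 + 307) = 9.49 V.
With the supply zeroed, R1 and R2 appear in parallel from the tap: R_th = R1‖R2 = (330 × 307)/637.0 = 159 kΩ.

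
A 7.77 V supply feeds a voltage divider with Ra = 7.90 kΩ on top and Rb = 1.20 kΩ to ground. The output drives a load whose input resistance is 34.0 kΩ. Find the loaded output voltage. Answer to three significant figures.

The load sits in parallel with Rb: Rb‖R_L = (1.20 × 34.0) / (1.20 + 34.0) = 1.159 kΩ.
V_out = 7.77 × 1.159 / (7.90 + 1.159) = 7.77 × 1.159/9.059 = 0.994 V.

V_out ≈ 0.994 V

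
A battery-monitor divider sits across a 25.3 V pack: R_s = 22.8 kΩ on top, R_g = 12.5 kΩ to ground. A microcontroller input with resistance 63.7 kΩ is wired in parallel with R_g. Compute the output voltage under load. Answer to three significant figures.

The load sits in parallel with R_g: R_g‖R_L = (12.5 × 63.7) / (12.5 + 63.7) = 10.45 kΩ.
V_out = 25.3 × 10.45 / (22.8 + 10.45) = 25.3 × 10.45/33.25 = 7.95 V.

V_out ≈ 7.95 V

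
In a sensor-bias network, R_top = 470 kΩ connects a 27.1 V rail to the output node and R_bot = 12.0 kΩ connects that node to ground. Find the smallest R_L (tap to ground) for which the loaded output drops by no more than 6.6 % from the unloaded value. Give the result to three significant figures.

Output resistance R_th = R_top‖R_bot = (470 × 12.0)/482.0 = 11.70 kΩ.
The fractional drop is R_th/(R_th + R_L); requiring this ≤ 0.0660 gives R_L ≥ R_th(1/0.0660 − 1) = 11.70 × 14.15 = 166 kΩ.

R_L(min) ≈ 166 kΩ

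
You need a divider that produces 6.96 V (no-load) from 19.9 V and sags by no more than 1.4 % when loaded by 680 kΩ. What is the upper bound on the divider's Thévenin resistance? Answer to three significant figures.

Loading drop = R_th/(R_th + R_L) ≤ 0.0140, so R_th ≤ R_L · ε/(1−ε) = 680 kΩ × 0.0140/0.9860 = 9.66 kΩ.
(Any R1, R2 with R2/(R1+R2) = 0.350 and R1‖R2 ≤ 9.66 kΩ will meet the spec.)

R_th ≤ 9.66 kΩ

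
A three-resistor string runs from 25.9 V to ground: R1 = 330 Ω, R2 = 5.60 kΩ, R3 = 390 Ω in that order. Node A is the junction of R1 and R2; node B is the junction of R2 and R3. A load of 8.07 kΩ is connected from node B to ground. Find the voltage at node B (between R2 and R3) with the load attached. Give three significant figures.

At node B, R3 is in parallel with the load: R3‖R_L = 372.0 Ω.
Below node A the resistance is R2 + (R3‖R_L) = 5972 Ω, so V_A = 25.9 × 5972/6302 = 24.54 V.
Then V_B = V_A × (R3‖R_L)/(R2 + R3‖R_L) = 24.54 × 372.0/5972 = 1.53 V.

V ≈ 1.53 V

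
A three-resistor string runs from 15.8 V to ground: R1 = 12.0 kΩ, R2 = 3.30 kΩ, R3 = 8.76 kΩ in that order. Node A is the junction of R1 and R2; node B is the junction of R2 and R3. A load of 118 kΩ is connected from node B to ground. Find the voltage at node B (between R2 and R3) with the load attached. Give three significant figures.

At node B, R3 is in parallel with the load: R3‖R_L = 8.155 kΩ.
Below node A the resistance is R2 + (R3‖R_L) = 11.45 kΩ, so V_A = 15.8 × 11.45/23.45 = 7.716 V.
Then V_B = V_A × (R3‖R_L)/(R2 + R3‖R_L) = 7.716 × 8.155/11.45 = 5.49 V.

V ≈ 5.49 V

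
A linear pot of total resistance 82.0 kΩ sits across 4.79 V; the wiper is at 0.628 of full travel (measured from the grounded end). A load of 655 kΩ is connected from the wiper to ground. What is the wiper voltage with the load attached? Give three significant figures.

V ≈ 2.92 V

The wiper splits the pot into (1−α)R = 30.50 kΩ above and αR = 51.50 kΩ below.
Lower section ‖ load = 47.74 kΩ.
V_wiper = 4.79 × 47.74/(30.50 + 47.74) = 2.92 V.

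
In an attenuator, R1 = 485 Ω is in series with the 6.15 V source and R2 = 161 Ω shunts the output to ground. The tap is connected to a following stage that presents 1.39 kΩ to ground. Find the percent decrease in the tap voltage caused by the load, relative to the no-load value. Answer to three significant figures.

The divider's output (Thévenin) resistance is R1‖R2 = 120.9 Ω.
Fractional drop under load = R_th/(R_th + R_L) = 120.9 / (120.9 + 1390) = 0.08000.
So the output falls by 8.00 %.

8.00 %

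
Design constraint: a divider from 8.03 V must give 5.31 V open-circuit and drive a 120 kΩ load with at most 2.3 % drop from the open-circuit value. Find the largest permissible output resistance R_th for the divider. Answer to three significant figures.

Loading drop = R_th/(R_th + R_L) ≤ 0.0230, so R_th ≤ R_L · ε/(1−ε) = 120 kΩ × 0.0230/0.9770 = 2.82 kΩ.
(Any R1, R2 with R2/(R1+R2) = 0.661 and R1‖R2 ≤ 2.82 kΩ will meet the spec.)

R_th ≤ 2.82 kΩ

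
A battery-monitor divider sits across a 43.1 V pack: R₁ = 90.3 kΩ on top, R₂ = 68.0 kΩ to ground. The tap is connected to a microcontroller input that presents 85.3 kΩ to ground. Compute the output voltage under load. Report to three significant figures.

The load sits in parallel with R₂: R₂‖R_L = (68.0 × 85.3) / (68.0 + 85.3) = 37.84 kΩ.
V_out = 43.1 × 37.84 / (90.3 + 37.84) = 43.1 × 37.84/128.1 = 12.7 V.

V_out ≈ 12.7 V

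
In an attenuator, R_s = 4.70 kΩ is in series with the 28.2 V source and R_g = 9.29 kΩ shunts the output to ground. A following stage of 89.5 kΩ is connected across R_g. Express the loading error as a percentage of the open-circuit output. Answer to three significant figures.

3.37 %

The divider's output (Thévenin) resistance is R_s‖R_g = 3.121 kΩ.
Fractional drop under load = R_th/(R_th + R_L) = 3.121 / (3.121 + 89.5) = 0.03370.
So the output falls by 3.37 %.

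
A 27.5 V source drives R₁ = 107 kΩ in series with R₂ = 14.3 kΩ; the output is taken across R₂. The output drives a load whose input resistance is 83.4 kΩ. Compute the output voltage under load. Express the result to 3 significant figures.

V_out ≈ 2.82 V

The load sits in parallel with R₂: R₂‖R_L = (14.3 × 83.4) / (14.3 + 83.4) = 12.21 kΩ.
V_out = 27.5 × 12.21 / (107 + 12.21) = 27.5 × 12.21/119.2 = 2.82 V.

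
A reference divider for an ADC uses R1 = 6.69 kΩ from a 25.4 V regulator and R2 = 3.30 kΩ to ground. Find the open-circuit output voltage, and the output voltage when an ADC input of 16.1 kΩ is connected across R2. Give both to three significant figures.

Unloaded: 8.39 V; loaded: 7.38 V

Open-circuit: V = 25.4 × 3.30/(6.69 + 3.30) = 8.39 V.
With the load, R2 becomes R2‖R_L = 2.739 kΩ, so V = 25.4 × 2.739/9.429 = 7.38 V.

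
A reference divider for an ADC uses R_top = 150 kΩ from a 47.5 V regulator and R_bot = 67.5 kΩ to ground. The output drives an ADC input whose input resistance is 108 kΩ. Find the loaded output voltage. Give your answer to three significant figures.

The load sits in parallel with R_bot: R_bot‖R_L = (67.5 × 108) / (67.5 + 108) = 41.54 kΩ.
V_out = 47.5 × 41.54 / (150 + 41.54) = 47.5 × 41.54/191.5 = 10.3 V.

V_out ≈ 10.3 V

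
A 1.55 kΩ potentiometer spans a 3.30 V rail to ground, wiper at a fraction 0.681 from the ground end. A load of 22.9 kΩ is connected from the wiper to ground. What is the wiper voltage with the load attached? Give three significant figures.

The wiper splits the pot into (1−α)R = 494.4 Ω above and αR = 1056 Ω below.
Lower section ‖ load = 1009 Ω.
V_wiper = 3.30 × 1009/(494.4 + 1009) = 2.21 V.

V ≈ 2.21 V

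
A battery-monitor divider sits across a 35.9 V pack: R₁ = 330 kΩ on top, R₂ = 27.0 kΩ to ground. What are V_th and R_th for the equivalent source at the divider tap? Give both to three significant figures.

V_th is the open-circuit tap voltage: 35.9 × 27.0/(330 + 27.0) = 2.72 V.
With the supply zeroed, R₁ and R₂ appear in parallel from the tap: R_th = R₁‖R₂ = (330 × 27.0)/357.0 = 25.0 kΩ.

V_th = 2.72 V, R_th = 25.0 kΩ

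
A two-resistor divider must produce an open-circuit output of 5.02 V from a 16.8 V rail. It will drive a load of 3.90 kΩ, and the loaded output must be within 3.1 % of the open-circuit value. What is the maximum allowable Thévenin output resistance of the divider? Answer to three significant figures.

Loading drop = R_th/(R_th + R_L) ≤ 0.0310, so R_th ≤ R_L · ε/(1−ε) = 3.90 kΩ × 0.0310/0.9690 = 125 Ω.
(Any R1, R2 with R2/(R1+R2) = 0.299 and R1‖R2 ≤ 125 Ω will meet the spec.)

R_th ≤ 125 Ω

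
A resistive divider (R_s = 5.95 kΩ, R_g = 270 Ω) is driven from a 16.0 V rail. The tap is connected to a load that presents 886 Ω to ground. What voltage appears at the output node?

V_out ≈ 0.538 V

The load sits in parallel with R_g: R_g‖R_L = (270 × 886) / (270 + 886) = 206.9 Ω.
V_out = 16.0 × 206.9 / (5950 + 206.9) = 16.0 × 206.9/6157 = 0.538 V.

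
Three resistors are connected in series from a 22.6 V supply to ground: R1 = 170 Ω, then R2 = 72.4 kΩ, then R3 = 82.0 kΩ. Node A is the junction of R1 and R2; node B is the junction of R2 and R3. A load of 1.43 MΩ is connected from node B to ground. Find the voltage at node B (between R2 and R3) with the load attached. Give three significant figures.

At node B, R3 is in parallel with the load: R3‖R_L = 77550 Ω.
Below node A the resistance is R2 + (R3‖R_L) = 150000 Ω, so V_A = 22.6 × 150000/150100 = 22.57 V.
Then V_B = V_A × (R3‖R_L)/(R2 + R3‖R_L) = 22.57 × 77550/150000 = 11.7 V.

V ≈ 11.7 V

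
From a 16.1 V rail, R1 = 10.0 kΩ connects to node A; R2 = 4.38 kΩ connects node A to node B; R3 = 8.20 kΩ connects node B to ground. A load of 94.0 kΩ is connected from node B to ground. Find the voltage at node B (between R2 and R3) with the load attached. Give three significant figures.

V ≈ 5.54 V

At node B, R3 is in parallel with the load: R3‖R_L = 7.542 kΩ.
Below node A the resistance is R2 + (R3‖R_L) = 11.92 kΩ, so V_A = 16.1 × 11.92/21.92 = 8.756 V.
Then V_B = V_A × (R3‖R_L)/(R2 + R3‖R_L) = 8.756 × 7.542/11.92 = 5.54 V.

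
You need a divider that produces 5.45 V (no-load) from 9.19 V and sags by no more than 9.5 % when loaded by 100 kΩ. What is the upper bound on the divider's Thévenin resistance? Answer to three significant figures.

R_th ≤ 10.5 kΩ

Loading drop = R_th/(R_th + R_L) ≤ 0.0950, so R_th ≤ R_L · ε/(1−ε) = 100 kΩ × 0.0950/0.9050 = 10.5 kΩ.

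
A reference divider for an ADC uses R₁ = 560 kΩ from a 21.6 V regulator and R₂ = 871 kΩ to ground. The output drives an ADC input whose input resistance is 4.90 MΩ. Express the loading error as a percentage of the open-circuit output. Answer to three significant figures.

6.50 %

The divider's output (Thévenin) resistance is R₁‖R₂ = 340.9 kΩ.
Fractional drop under load = R_th/(R_th + R_L) = 340.9 / (340.9 + 4900) = 0.06504.
So the output falls by 6.50 %.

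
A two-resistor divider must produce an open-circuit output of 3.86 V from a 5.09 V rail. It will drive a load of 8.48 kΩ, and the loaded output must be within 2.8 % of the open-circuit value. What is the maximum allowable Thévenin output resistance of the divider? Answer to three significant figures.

R_th ≤ 244 Ω

Loading drop = R_th/(R_th + R_L) ≤ 0.0280, so R_th ≤ R_L · ε/(1−ε) = 8.48 kΩ × 0.0280/0.9720 = 244 Ω.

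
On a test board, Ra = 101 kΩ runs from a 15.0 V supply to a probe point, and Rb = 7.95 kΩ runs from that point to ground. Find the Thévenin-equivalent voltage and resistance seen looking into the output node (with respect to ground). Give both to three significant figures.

V_th is the open-circuit tap voltage: 15.0 × 7.95/(101 + 7.95) = 1.09 V.
With the supply zeroed, Ra and Rb appear in parallel from the tap: R_th = Ra‖Rb = (101 × 7.95)/109.0 = 7.37 kΩ.

V_th = 1.09 V, R_th = 7.37 kΩ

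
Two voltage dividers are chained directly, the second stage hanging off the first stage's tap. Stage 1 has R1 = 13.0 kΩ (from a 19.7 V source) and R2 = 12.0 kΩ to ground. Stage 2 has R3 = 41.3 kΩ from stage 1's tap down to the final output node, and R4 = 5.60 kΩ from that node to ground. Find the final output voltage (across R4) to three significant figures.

V_out ≈ 0.996 V

Stage 2 presents R3+R4 = 46.90 kΩ as a load on stage 1's tap.
Stage 1's lower leg becomes R2‖(R3+R4) = 9.555 kΩ, so V_mid = 19.7 × 9.555/22.56 = 8.346 V.
Stage 2 is itself unloaded: V_out = V_mid × R4/(R3+R4) = 8.346 × 5.60/46.90 = 0.996 V.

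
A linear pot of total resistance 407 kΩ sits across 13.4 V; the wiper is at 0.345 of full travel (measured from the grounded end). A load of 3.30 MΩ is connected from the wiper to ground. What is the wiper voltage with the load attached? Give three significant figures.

The wiper splits the pot into (1−α)R = 266.6 kΩ above and αR = 140.4 kΩ below.
Lower section ‖ load = 134.7 kΩ.
V_wiper = 13.4 × 134.7/(266.6 + 134.7) = 4.50 V.

V ≈ 4.50 V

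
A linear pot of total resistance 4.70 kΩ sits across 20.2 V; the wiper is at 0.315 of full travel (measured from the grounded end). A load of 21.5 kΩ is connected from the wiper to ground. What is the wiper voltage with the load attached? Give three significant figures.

V ≈ 6.08 V

The wiper splits the pot into (1−α)R = 3.220 kΩ above and αR = 1.480 kΩ below.
Lower section ‖ load = 1.385 kΩ.
V_wiper = 20.2 × 1.385/(3.220 + 1.385) = 6.08 V.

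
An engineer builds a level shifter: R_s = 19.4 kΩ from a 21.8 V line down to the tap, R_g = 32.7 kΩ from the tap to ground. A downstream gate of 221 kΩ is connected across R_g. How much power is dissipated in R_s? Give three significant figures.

Total resistance from the source is R_s + (R_g‖R_L) = 47.89 kΩ, so I = 21.8/47.89 kΩ = 0.4553 mA.
P = I²·R_s = (0.4553 mA)² × 19.4 kΩ = 4.02 mW.

P ≈ 4.02 mW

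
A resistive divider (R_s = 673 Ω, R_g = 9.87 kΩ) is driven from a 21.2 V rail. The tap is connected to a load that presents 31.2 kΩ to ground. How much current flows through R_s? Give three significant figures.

I ≈ 2.59 mA

R_g‖R_L = 7498 Ω, so the source sees R_s + R_g‖R_L = 8171 Ω.
I = 21.2 V / 8171 Ω = 2.59 mA.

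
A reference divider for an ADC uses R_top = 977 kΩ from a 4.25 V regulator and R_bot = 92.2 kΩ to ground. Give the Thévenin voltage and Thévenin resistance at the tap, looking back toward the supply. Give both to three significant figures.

V_th is the open-circuit tap voltage: 4.25 × 92.2/(977 + 92.2) = 0.366 V.
With the supply zeroed, R_top and R_bot appear in parallel from the tap: R_th = R_top‖R_bot = (977 × 92.2)/1069 = 84.2 kΩ.

V_th = 0.366 V, R_th = 84.2 kΩ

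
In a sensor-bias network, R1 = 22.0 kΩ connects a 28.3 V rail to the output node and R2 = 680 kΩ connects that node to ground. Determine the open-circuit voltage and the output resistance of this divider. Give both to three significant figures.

V_th is the open-circuit tap voltage: 28.3 × 680/(22.0 + 680) = 27.4 V.
With the supply zeroed, R1 and R2 appear in parallel from the tap: R_th = R1‖R2 = (22.0 × 680)/702.0 = 21.3 kΩ.

V_th = 27.4 V, R_th = 21.3 kΩ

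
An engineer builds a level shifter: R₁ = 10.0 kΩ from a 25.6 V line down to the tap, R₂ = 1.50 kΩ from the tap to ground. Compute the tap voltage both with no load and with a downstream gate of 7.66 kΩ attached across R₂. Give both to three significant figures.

Open-circuit: V = 25.6 × 1.50/(10.0 + 1.50) = 3.34 V.
With the load, R₂ becomes R₂‖R_L = 1.254 kΩ, so V = 25.6 × 1.254/11.25 = 2.85 V.

Unloaded: 3.34 V; loaded: 2.85 V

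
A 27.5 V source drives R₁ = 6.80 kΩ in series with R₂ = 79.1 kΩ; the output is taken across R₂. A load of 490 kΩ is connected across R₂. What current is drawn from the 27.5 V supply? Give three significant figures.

R₂‖R_L = 68.11 kΩ, so the source sees R₁ + R₂‖R_L = 74.91 kΩ.
I = 27.5 V / 74.91 kΩ = 0.367 mA.

I ≈ 0.367 mA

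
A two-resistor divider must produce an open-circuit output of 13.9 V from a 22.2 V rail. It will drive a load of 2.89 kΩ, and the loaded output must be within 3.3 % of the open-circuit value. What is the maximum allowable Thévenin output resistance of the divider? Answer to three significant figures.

R_th ≤ 98.6 Ω

Loading drop = R_th/(R_th + R_L) ≤ 0.0330, so R_th ≤ R_L · ε/(1−ε) = 2.89 kΩ × 0.0330/0.9670 = 98.6 Ω.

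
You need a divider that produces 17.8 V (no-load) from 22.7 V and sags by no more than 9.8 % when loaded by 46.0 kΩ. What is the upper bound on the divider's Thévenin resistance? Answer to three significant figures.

Loading drop = R_th/(R_th + R_L) ≤ 0.0980, so R_th ≤ R_L · ε/(1−ε) = 46.0 kΩ × 0.0980/0.9020 = 5.00 kΩ.

R_th ≤ 5.00 kΩ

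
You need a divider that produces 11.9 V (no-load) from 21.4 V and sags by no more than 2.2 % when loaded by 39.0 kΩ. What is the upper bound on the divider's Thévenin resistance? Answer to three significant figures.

R_th ≤ 877 Ω

Loading drop = R_th/(R_th + R_L) ≤ 0.0220, so R_th ≤ R_L · ε/(1−ε) = 39.0 kΩ × 0.0220/0.9780 = 877 Ω.
(Any R1, R2 with R2/(R1+R2) = 0.556 and R1‖R2 ≤ 877 Ω will meet the spec.)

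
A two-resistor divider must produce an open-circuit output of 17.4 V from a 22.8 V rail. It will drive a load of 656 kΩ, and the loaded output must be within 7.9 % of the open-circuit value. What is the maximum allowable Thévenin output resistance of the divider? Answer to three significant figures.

R_th ≤ 56.3 kΩ

Loading drop = R_th/(R_th + R_L) ≤ 0.0790, so R_th ≤ R_L · ε/(1−ε) = 656 kΩ × 0.0790/0.9210 = 56.3 kΩ.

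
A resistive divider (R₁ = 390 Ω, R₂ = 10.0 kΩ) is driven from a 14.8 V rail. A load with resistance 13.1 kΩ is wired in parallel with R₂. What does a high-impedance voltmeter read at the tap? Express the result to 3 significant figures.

The load sits in parallel with R₂: R₂‖R_L = (10000 × 13100) / (10000 + 13100) = 5671 Ω.
V_out = 14.8 × 5671 / (390 + 5671) = 14.8 × 5671/6061 = 13.8 V.

V_out ≈ 13.8 V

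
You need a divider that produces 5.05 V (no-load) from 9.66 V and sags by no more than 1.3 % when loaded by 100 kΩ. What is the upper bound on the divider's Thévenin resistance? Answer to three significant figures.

Loading drop = R_th/(R_th + R_L) ≤ 0.0130, so R_th ≤ R_L · ε/(1−ε) = 100 kΩ × 0.0130/0.9870 = 1.32 kΩ.
(Any R1, R2 with R2/(R1+R2) = 0.523 and R1‖R2 ≤ 1.32 kΩ will meet the spec.)

R_th ≤ 1.32 kΩ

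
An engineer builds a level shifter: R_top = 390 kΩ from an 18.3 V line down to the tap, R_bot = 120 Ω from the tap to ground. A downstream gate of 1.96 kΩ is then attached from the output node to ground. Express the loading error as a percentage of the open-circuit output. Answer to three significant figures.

5.77 %

The divider's output (Thévenin) resistance is R_top‖R_bot = 120.0 Ω.
Fractional drop under load = R_th/(R_th + R_L) = 120.0 / (120.0 + 1960) = 0.05768.
So the output falls by 5.77 %.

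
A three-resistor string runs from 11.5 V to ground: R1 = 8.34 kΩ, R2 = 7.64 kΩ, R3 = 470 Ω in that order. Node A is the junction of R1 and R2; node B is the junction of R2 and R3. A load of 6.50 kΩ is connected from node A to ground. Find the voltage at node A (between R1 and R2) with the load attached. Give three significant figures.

V ≈ 3.47 V

Below node A the series string R2+R3 = 8110 Ω sits in parallel with the 6500 Ω load: 3608 Ω.
V_A = 11.5 × 3608/(8340 + 3608) = 3.47 V.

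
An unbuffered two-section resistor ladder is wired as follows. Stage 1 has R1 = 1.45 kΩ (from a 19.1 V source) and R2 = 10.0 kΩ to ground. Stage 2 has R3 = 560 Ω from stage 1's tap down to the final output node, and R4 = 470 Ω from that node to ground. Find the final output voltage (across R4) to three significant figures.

Stage 2 presents R3+R4 = 1030 Ω as a load on stage 1's tap.
Stage 1's lower leg becomes R2‖(R3+R4) = 933.8 Ω, so V_mid = 19.1 × 933.8/2384 = 7.482 V.
Stage 2 is itself unloaded: V_out = V_mid × R4/(R3+R4) = 7.482 × 470/1030 = 3.41 V.

V_out ≈ 3.41 V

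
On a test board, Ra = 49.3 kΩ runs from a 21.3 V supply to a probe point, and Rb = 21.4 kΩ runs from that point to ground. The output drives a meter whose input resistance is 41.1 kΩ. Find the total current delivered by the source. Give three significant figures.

Rb‖R_L = 14.07 kΩ, so the source sees Ra + Rb‖R_L = 63.37 kΩ.
I = 21.3 V / 63.37 kΩ = 0.336 mA.

I ≈ 0.336 mA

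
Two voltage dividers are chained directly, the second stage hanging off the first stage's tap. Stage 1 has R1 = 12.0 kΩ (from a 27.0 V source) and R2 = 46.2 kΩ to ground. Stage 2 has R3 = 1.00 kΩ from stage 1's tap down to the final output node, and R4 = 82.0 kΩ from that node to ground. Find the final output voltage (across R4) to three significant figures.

V_out ≈ 19.0 V

Stage 2 presents R3+R4 = 83.00 kΩ as a load on stage 1's tap.
Stage 1's lower leg becomes R2‖(R3+R4) = 29.68 kΩ, so V_mid = 27.0 × 29.68/41.68 = 19.23 V.
Stage 2 is itself unloaded: V_out = V_mid × R4/(R3+R4) = 19.23 × 82.0/83.00 = 19.0 V.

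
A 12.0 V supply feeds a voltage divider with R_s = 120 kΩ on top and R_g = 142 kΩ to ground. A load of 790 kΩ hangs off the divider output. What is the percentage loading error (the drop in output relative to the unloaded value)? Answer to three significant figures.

7.61 %

The divider's output (Thévenin) resistance is R_s‖R_g = 65.04 kΩ.
Fractional drop under load = R_th/(R_th + R_L) = 65.04 / (65.04 + 790) = 0.07606.
So the output falls by 7.61 %.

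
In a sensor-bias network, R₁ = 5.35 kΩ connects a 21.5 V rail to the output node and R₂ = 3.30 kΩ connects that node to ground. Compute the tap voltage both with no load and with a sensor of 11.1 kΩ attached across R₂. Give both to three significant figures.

Open-circuit: V = 21.5 × 3.30/(5.35 + 3.30) = 8.20 V.
With the load, R₂ becomes R₂‖R_L = 2.544 kΩ, so V = 21.5 × 2.544/7.894 = 6.93 V.

Unloaded: 8.20 V; loaded: 6.93 V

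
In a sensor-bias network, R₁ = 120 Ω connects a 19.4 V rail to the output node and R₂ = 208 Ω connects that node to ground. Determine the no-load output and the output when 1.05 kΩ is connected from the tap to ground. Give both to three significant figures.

Unloaded: 12.3 V; loaded: 11.5 V

Open-circuit: V = 19.4 × 208/(120 + 208) = 12.3 V.
With the load, R₂ becomes R₂‖R_L = 173.6 Ω, so V = 19.4 × 173.6/293.6 = 11.5 V.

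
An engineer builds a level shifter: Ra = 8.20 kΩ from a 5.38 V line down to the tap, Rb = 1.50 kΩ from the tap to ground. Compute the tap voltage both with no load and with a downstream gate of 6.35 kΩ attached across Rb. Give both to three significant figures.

Open-circuit: V = 5.38 × 1.50/(8.20 + 1.50) = 0.832 V.
With the load, Rb becomes Rb‖R_L = 1.213 kΩ, so V = 5.38 × 1.213/9.413 = 0.693 V.

Unloaded: 0.832 V; loaded: 0.693 V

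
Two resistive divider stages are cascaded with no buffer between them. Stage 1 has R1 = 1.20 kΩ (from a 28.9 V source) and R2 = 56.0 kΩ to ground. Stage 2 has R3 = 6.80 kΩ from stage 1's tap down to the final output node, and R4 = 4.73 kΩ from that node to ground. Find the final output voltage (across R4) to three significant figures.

V_out ≈ 10.5 V

Stage 2 presents R3+R4 = 11.53 kΩ as a load on stage 1's tap.
Stage 1's lower leg becomes R2‖(R3+R4) = 9.561 kΩ, so V_mid = 28.9 × 9.561/10.76 = 25.68 V.
Stage 2 is itself unloaded: V_out = V_mid × R4/(R3+R4) = 25.68 × 4.73/11.53 = 10.5 V.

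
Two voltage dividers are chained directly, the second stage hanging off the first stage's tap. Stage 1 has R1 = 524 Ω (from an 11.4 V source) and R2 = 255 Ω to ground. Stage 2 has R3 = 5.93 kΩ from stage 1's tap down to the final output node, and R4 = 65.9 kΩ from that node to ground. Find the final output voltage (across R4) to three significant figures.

Stage 2 presents R3+R4 = 71830 Ω as a load on stage 1's tap.
Stage 1's lower leg becomes R2‖(R3+R4) = 254.1 Ω, so V_mid = 11.4 × 254.1/778.1 = 3.723 V.
Stage 2 is itself unloaded: V_out = V_mid × R4/(R3+R4) = 3.723 × 65900/71830 = 3.42 V.

V_out ≈ 3.42 V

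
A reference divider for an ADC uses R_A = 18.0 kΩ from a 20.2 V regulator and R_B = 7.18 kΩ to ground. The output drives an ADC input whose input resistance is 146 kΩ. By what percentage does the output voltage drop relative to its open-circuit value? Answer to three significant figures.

The divider's output (Thévenin) resistance is R_A‖R_B = 5.133 kΩ.
Fractional drop under load = R_th/(R_th + R_L) = 5.133 / (5.133 + 146) = 0.03396.
So the output falls by 3.40 %.

3.40 %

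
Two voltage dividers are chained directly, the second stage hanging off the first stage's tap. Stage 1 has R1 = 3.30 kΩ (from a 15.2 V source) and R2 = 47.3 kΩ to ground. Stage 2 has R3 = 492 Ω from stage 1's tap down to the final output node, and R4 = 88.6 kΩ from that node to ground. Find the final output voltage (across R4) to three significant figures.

V_out ≈ 13.7 V

Stage 2 presents R3+R4 = 89090 Ω as a load on stage 1's tap.
Stage 1's lower leg becomes R2‖(R3+R4) = 30900 Ω, so V_mid = 15.2 × 30900/34200 = 13.73 V.
Stage 2 is itself unloaded: V_out = V_mid × R4/(R3+R4) = 13.73 × 88600/89090 = 13.7 V.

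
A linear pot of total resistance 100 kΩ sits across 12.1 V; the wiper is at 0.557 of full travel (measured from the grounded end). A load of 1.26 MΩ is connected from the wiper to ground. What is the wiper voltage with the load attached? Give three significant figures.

V ≈ 6.61 V

The wiper splits the pot into (1−α)R = 44.30 kΩ above and αR = 55.70 kΩ below.
Lower section ‖ load = 53.34 kΩ.
V_wiper = 12.1 × 53.34/(44.30 + 53.34) = 6.61 V.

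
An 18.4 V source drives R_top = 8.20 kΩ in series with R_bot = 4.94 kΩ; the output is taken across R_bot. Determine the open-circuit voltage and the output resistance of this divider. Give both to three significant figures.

V_th is the open-circuit tap voltage: 18.4 × 4.94/(8.20 + 4.94) = 6.92 V.
With the supply zeroed, R_top and R_bot appear in parallel from the tap: R_th = R_top‖R_bot = (8.20 × 4.94)/13.14 = 3.08 kΩ.

V_th = 6.92 V, R_th = 3.08 kΩ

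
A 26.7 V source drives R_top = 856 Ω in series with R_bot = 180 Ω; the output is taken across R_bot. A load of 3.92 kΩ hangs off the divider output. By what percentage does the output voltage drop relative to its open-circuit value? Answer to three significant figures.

The divider's output (Thévenin) resistance is R_top‖R_bot = 148.7 Ω.
Fractional drop under load = R_th/(R_th + R_L) = 148.7 / (148.7 + 3920) = 0.03655.
So the output falls by 3.66 %.

3.66 %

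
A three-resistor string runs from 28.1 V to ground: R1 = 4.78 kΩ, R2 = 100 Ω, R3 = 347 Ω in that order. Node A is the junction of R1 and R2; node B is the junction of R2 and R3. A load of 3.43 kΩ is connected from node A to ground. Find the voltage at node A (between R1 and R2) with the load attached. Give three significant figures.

Below node A the series string R2+R3 = 447.0 Ω sits in parallel with the 3430 Ω load: 395.5 Ω.
V_A = 28.1 × 395.5/(4780 + 395.5) = 2.15 V.

V ≈ 2.15 V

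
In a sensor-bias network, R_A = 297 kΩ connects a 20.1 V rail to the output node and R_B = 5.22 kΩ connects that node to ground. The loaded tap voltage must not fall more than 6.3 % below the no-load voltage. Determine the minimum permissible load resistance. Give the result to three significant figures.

R_L(min) ≈ 76.3 kΩ

Output resistance R_th = R_A‖R_B = (297 × 5.22)/302.2 = 5.130 kΩ.
The fractional drop is R_th/(R_th + R_L); requiring this ≤ 0.0630 gives R_L ≥ R_th(1/0.0630 − 1) = 5.130 × 14.87 = 76.3 kΩ.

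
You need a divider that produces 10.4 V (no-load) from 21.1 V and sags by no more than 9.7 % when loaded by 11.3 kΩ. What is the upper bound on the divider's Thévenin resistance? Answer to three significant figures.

R_th ≤ 1.21 kΩ

Loading drop = R_th/(R_th + R_L) ≤ 0.0970, so R_th ≤ R_L · ε/(1−ε) = 11.3 kΩ × 0.0970/0.9030 = 1.21 kΩ.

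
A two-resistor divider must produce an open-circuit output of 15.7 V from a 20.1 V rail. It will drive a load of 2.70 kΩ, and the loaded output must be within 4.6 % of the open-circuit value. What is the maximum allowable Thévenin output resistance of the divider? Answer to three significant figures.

R_th ≤ 130 Ω

Loading drop = R_th/(R_th + R_L) ≤ 0.0460, so R_th ≤ R_L · ε/(1−ε) = 2.70 kΩ × 0.0460/0.9540 = 130 Ω.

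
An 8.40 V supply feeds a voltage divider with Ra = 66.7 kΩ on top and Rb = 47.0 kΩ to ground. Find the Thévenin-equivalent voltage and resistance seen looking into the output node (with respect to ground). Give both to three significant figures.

V_th = 3.47 V, R_th = 27.6 kΩ

V_th is the open-circuit tap voltage: 8.40 × 47.0/(66.7 + 47.0) = 3.47 V.
With the supply zeroed, Ra and Rb appear in parallel from the tap: R_th = Ra‖Rb = (66.7 × 47.0)/113.7 = 27.6 kΩ.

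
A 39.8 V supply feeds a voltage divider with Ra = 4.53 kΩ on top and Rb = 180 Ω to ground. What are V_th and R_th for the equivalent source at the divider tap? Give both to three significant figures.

V_th = 1.52 V, R_th = 173 Ω

V_th is the open-circuit tap voltage: 39.8 × 180/(4530 + 180) = 1.52 V.
With the supply zeroed, Ra and Rb appear in parallel from the tap: R_th = Ra‖Rb = (4530 × 180)/4710 = 173 Ω.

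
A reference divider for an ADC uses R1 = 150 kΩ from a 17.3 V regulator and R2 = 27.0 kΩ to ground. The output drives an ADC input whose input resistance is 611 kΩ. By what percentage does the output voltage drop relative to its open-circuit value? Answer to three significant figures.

3.61 %

The divider's output (Thévenin) resistance is R1‖R2 = 22.88 kΩ.
Fractional drop under load = R_th/(R_th + R_L) = 22.88 / (22.88 + 611) = 0.03610.
So the output falls by 3.61 %.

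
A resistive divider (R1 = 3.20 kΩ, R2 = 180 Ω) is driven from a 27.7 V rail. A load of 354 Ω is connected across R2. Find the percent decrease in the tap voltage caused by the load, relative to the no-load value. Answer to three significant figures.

32.5 %

The divider's output (Thévenin) resistance is R1‖R2 = 170.4 Ω.
Fractional drop under load = R_th/(R_th + R_L) = 170.4 / (170.4 + 354) = 0.3250.
So the output falls by 32.5 %.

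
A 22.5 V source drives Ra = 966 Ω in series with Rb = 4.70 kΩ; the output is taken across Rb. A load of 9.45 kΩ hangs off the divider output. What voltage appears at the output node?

V_out ≈ 17.2 V

The load sits in parallel with Rb: Rb‖R_L = (4700 × 9450) / (4700 + 9450) = 3139 Ω.
V_out = 22.5 × 3139 / (966 + 3139) = 22.5 × 3139/4105 = 17.2 V.
(Unloaded it would have been 18.7 V.)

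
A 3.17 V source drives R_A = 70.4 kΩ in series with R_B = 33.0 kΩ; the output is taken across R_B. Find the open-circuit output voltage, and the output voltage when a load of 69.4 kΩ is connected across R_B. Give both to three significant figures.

Open-circuit: V = 3.17 × 33.0/(70.4 + 33.0) = 1.01 V.
With the load, R_B becomes R_B‖R_L = 22.37 kΩ, so V = 3.17 × 22.37/92.77 = 0.764 V.

Unloaded: 1.01 V; loaded: 0.764 V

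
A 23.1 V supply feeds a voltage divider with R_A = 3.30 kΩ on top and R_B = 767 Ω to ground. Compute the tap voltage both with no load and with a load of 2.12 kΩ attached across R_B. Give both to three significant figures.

Unloaded: 4.36 V; loaded: 3.37 V

Open-circuit: V = 23.1 × 767/(3300 + 767) = 4.36 V.
With the load, R_B becomes R_B‖R_L = 563.2 Ω, so V = 23.1 × 563.2/3863 = 3.37 V.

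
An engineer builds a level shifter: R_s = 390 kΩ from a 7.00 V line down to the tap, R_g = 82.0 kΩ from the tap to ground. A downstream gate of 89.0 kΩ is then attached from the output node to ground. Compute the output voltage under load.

V_out ≈ 0.690 V

The load sits in parallel with R_g: R_g‖R_L = (82.0 × 89.0) / (82.0 + 89.0) = 42.68 kΩ.
V_out = 7.00 × 42.68 / (390 + 42.68) = 7.00 × 42.68/432.7 = 0.690 V.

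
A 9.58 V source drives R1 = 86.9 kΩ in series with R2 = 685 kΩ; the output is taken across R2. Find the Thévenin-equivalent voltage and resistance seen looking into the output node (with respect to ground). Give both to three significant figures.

V_th is the open-circuit tap voltage: 9.58 × 685/(86.9 + 685) = 8.50 V.
With the supply zeroed, R1 and R2 appear in parallel from the tap: R_th = R1‖R2 = (86.9 × 685)/771.9 = 77.1 kΩ.

V_th = 8.50 V, R_th = 77.1 kΩ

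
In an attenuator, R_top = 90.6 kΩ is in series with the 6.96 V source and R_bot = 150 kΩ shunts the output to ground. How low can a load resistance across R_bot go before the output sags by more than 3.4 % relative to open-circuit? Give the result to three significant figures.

R_L(min) ≈ 1.60 MΩ

Output resistance R_th = R_top‖R_bot = (90.6 × 150)/240.6 = 56.48 kΩ.
The fractional drop is R_th/(R_th + R_L); requiring this ≤ 0.0340 gives R_L ≥ R_th(1/0.0340 − 1) = 56.48 × 28.41 = 1.60 MΩ.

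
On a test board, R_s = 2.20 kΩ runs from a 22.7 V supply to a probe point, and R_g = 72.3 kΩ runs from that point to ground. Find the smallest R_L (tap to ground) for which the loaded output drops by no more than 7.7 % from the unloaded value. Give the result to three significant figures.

Output resistance R_th = R_s‖R_g = (2.20 × 72.3)/74.50 = 2.135 kΩ.
The fractional drop is R_th/(R_th + R_L); requiring this ≤ 0.0770 gives R_L ≥ R_th(1/0.0770 − 1) = 2.135 × 11.99 = 25.6 kΩ.

R_L(min) ≈ 25.6 kΩ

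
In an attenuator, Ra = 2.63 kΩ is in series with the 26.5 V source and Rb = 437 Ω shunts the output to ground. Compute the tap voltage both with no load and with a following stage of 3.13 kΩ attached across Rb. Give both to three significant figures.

Unloaded: 3.78 V; loaded: 3.37 V

Open-circuit: V = 26.5 × 437/(2630 + 437) = 3.78 V.
With the load, Rb becomes Rb‖R_L = 383.5 Ω, so V = 26.5 × 383.5/3013 = 3.37 V.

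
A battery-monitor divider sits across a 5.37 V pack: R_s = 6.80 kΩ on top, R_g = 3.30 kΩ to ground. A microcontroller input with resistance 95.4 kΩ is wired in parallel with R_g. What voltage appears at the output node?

The load sits in parallel with R_g: R_g‖R_L = (3.30 × 95.4) / (3.30 + 95.4) = 3.190 kΩ.
V_out = 5.37 × 3.190 / (6.80 + 3.190) = 5.37 × 3.190/9.990 = 1.71 V.
(Unloaded it would have been 1.75 V.)

V_out ≈ 1.71 V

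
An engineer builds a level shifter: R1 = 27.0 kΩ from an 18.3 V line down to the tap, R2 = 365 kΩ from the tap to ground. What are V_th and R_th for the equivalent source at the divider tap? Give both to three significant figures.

V_th is the open-circuit tap voltage: 18.3 × 365/(27.0 + 365) = 17.0 V.
With the supply zeroed, R1 and R2 appear in parallel from the tap: R_th = R1‖R2 = (27.0 × 365)/392.0 = 25.1 kΩ.

V_th = 17.0 V, R_th = 25.1 kΩ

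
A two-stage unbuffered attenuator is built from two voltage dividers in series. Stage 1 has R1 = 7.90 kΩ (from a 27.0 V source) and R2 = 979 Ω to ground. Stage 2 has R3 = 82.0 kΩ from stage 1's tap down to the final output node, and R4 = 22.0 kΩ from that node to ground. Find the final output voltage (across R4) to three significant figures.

V_out ≈ 0.625 V

Stage 2 presents R3+R4 = 104000 Ω as a load on stage 1's tap.
Stage 1's lower leg becomes R2‖(R3+R4) = 969.9 Ω, so V_mid = 27.0 × 969.9/8870 = 2.952 V.
Stage 2 is itself unloaded: V_out = V_mid × R4/(R3+R4) = 2.952 × 22000/104000 = 0.625 V.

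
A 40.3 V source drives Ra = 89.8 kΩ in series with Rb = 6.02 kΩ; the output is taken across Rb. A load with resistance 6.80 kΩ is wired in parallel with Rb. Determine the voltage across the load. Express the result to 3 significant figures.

V_out ≈ 1.38 V

The load sits in parallel with Rb: Rb‖R_L = (6.02 × 6.80) / (6.02 + 6.80) = 3.193 kΩ.
V_out = 40.3 × 3.193 / (89.8 + 3.193) = 40.3 × 3.193/92.99 = 1.38 V.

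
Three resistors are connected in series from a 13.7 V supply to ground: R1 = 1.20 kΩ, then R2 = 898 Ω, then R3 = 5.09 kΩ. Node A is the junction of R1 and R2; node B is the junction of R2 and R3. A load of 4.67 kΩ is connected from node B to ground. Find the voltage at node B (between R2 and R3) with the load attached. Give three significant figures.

V ≈ 7.36 V

At node B, R3 is in parallel with the load: R3‖R_L = 2435 Ω.
Below node A the resistance is R2 + (R3‖R_L) = 3333 Ω, so V_A = 13.7 × 3333/4533 = 10.07 V.
Then V_B = V_A × (R3‖R_L)/(R2 + R3‖R_L) = 10.07 × 2435/3333 = 7.36 V.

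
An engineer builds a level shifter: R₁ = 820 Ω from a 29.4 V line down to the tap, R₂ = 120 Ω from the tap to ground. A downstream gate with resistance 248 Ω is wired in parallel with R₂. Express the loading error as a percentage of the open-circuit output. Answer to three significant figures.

Unloaded V = 29.4 × 120/940.0 = 3.753 V.
Loaded: R₂‖R_L = 80.87 Ω, giving V = 29.4 × 80.87/900.9 = 2.639 V.
Drop = (3.753 − 2.639) / 3.753 = 29.7 %.

29.7 %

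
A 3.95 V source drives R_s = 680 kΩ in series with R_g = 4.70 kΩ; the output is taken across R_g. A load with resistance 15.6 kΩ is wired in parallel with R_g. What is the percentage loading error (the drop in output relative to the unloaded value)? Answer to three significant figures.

Unloaded V = 3.95 × 4.70/684.7 = 0.02711 V.
Loaded: R_g‖R_L = 3.612 kΩ, giving V = 3.95 × 3.612/683.6 = 0.02087 V.
Drop = (0.02711 − 0.02087) / 0.02711 = 23.0 %.

23.0 %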